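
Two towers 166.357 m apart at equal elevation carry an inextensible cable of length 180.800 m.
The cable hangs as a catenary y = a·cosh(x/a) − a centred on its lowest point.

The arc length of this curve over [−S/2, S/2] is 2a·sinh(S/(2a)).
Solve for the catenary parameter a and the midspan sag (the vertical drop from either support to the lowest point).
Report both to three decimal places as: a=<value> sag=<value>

seed: a₀ = √(S³/(24(L−S))) = √(166.357³/(24·14.443)) = 115.246380
iter 1: u=0.721745  f(a)=+3.809e-01  f'(a)=-2.639e-01  a ← 115.246380 − (+3.809e-01/-2.639e-01) = 116.689391
iter 2: u=0.712820  f(a)=+7.272e-03  f'(a)=-2.540e-01  a ← 116.689391 − (+7.272e-03/-2.540e-01) = 116.718025
iter 3: u=0.712645  f(a)=+2.765e-06  f'(a)=-2.538e-01  a ← 116.718025 − (+2.765e-06/-2.538e-01) = 116.718036
iter 4: u=0.712645  f(a)=+4.263e-13  f'(a)=-2.538e-01  a ← 116.718036 − (+4.263e-13/-2.538e-01) = 116.718036
converged: |Δa| < 1e-12 after 4 iterations
sag = a·(cosh(S/(2a)) − 1) = 116.718036·(cosh(0.712645) − 1) = 30.914142
T_max/T_min = cosh(S/(2a)) = 1.264862

a=116.718 sag=30.914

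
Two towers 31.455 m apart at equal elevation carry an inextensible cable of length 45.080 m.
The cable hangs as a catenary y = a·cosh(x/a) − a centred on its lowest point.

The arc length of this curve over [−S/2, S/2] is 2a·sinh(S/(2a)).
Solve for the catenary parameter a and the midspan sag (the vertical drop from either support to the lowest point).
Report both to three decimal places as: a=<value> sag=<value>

a=10.335 sag=14.461

seed: a₀ = √(S³/(24(L−S))) = √(31.455³/(24·13.625)) = 9.755750
iter 1: u=1.612126  f(a)=+1.884e+00  f'(a)=-3.590e+00  a ← 9.755750 − (+1.884e+00/-3.590e+00) = 10.280597
iter 2: u=1.529824  f(a)=+1.627e-01  f'(a)=-2.994e+00  a ← 10.280597 − (+1.627e-01/-2.994e+00) = 10.334945
iter 3: u=1.521779  f(a)=+1.467e-03  f'(a)=-2.941e+00  a ← 10.334945 − (+1.467e-03/-2.941e+00) = 10.335444
iter 4: u=1.521705  f(a)=+1.217e-07  f'(a)=-2.940e+00  a ← 10.335444 − (+1.217e-07/-2.940e+00) = 10.335444
iter 5: u=1.521705  f(a)=-7.105e-15  f'(a)=-2.940e+00  a ← 10.335444 − (-7.105e-15/-2.940e+00) = 10.335444
converged: |Δa| < 1e-12 after 5 iterations
sag = a·(cosh(S/(2a)) − 1) = 10.335444·(cosh(1.521705) − 1) = 14.461189
T_max/T_min = cosh(S/(2a)) = 2.399184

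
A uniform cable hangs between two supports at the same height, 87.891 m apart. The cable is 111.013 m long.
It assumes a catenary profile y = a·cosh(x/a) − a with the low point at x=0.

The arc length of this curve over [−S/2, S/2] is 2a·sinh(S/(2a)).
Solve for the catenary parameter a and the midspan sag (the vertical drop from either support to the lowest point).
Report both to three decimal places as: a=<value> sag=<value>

a=36.283 sag=30.030

seed: a₀ = √(S³/(24(L−S))) = √(87.891³/(24·23.122)) = 34.978267
iter 1: u=1.256366  f(a)=+1.895e+00  f'(a)=-1.543e+00  a ← 34.978267 − (+1.895e+00/-1.543e+00) = 36.206466
iter 2: u=1.213747  f(a)=+1.044e-01  f'(a)=-1.377e+00  a ← 36.206466 − (+1.044e-01/-1.377e+00) = 36.282262
iter 3: u=1.211212  f(a)=+3.576e-04  f'(a)=-1.368e+00  a ← 36.282262 − (+3.576e-04/-1.368e+00) = 36.282523
iter 4: u=1.211203  f(a)=+4.228e-09  f'(a)=-1.368e+00  a ← 36.282523 − (+4.228e-09/-1.368e+00) = 36.282523
iter 5: u=1.211203  f(a)=+0.000e+00  f'(a)=-1.368e+00  a ← 36.282523 − (+0.000e+00/-1.368e+00) = 36.282523
converged: |Δa| < 1e-12 after 5 iterations
sag = a·(cosh(S/(2a)) − 1) = 36.282523·(cosh(1.211203) − 1) = 30.030319
T_max/T_min = cosh(S/(2a)) = 1.827680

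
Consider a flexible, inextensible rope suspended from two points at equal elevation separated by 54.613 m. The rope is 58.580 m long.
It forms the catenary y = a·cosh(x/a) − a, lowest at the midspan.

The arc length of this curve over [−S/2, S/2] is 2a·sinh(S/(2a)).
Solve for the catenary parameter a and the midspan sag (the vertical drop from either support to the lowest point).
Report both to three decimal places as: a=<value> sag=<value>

seed: a₀ = √(S³/(24(L−S))) = √(54.613³/(24·3.967)) = 41.362552
iter 1: u=0.660174  f(a)=+8.735e-02  f'(a)=-2.003e-01  a ← 41.362552 − (+8.735e-02/-2.003e-01) = 41.798630
iter 2: u=0.653287  f(a)=+1.401e-03  f'(a)=-1.939e-01  a ← 41.798630 − (+1.401e-03/-1.939e-01) = 41.805852
iter 3: u=0.653174  f(a)=+3.731e-07  f'(a)=-1.938e-01  a ← 41.805852 − (+3.731e-07/-1.938e-01) = 41.805854
iter 4: u=0.653174  f(a)=+4.263e-14  f'(a)=-1.938e-01  a ← 41.805854 − (+4.263e-14/-1.938e-01) = 41.805854
converged: |Δa| < 1e-12 after 4 iterations
sag = a·(cosh(S/(2a)) − 1) = 41.805854·(cosh(0.653174) − 1) = 9.239553
T_max/T_min = cosh(S/(2a)) = 1.221011

a=41.806 sag=9.240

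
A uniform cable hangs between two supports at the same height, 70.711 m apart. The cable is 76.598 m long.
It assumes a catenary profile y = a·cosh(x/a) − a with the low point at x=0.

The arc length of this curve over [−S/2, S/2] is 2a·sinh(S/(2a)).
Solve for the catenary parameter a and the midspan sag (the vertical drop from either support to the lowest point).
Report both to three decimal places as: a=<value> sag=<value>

a=50.637 sag=12.853

seed: a₀ = √(S³/(24(L−S))) = √(70.711³/(24·5.887)) = 50.023933
iter 1: u=0.706772  f(a)=+1.488e-01  f'(a)=-2.473e-01  a ← 50.023933 − (+1.488e-01/-2.473e-01) = 50.625529
iter 2: u=0.698373  f(a)=+2.727e-03  f'(a)=-2.383e-01  a ← 50.625529 − (+2.727e-03/-2.383e-01) = 50.636969
iter 3: u=0.698215  f(a)=+9.537e-07  f'(a)=-2.382e-01  a ← 50.636969 − (+9.537e-07/-2.382e-01) = 50.636973
iter 4: u=0.698215  f(a)=+1.137e-13  f'(a)=-2.382e-01  a ← 50.636973 − (+1.137e-13/-2.382e-01) = 50.636973
converged: |Δa| < 1e-12 after 4 iterations
sag = a·(cosh(S/(2a)) − 1) = 50.636973·(cosh(0.698215) − 1) = 12.852526
T_max/T_min = cosh(S/(2a)) = 1.253817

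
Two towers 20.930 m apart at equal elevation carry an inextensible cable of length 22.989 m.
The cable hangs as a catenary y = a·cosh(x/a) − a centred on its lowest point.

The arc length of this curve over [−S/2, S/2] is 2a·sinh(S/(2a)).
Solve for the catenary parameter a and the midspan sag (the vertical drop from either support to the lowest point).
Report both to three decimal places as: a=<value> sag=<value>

a=13.818 sag=4.156

seed: a₀ = √(S³/(24(L−S))) = √(20.930³/(24·2.059)) = 13.621347
iter 1: u=0.768279  f(a)=+6.163e-02  f'(a)=-3.205e-01  a ← 13.621347 − (+6.163e-02/-3.205e-01) = 13.813606
iter 2: u=0.757586  f(a)=+1.329e-03  f'(a)=-3.069e-01  a ← 13.813606 − (+1.329e-03/-3.069e-01) = 13.817937
iter 3: u=0.757349  f(a)=+6.483e-07  f'(a)=-3.066e-01  a ← 13.817937 − (+6.483e-07/-3.066e-01) = 13.817939
iter 4: u=0.757349  f(a)=+1.528e-13  f'(a)=-3.066e-01  a ← 13.817939 − (+1.528e-13/-3.066e-01) = 13.817939
converged: |Δa| < 1e-12 after 4 iterations
sag = a·(cosh(S/(2a)) − 1) = 13.817939·(cosh(0.757349) − 1) = 4.155902
T_max/T_min = cosh(S/(2a)) = 1.300761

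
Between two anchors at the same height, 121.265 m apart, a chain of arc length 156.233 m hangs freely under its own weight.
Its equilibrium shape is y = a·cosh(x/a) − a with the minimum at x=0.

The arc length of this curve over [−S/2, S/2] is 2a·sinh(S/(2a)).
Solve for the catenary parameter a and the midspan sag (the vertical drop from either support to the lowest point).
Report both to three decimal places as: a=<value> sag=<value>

seed: a₀ = √(S³/(24(L−S))) = √(121.265³/(24·34.968)) = 46.095888
iter 1: u=1.315356  f(a)=+3.153e+00  f'(a)=-1.796e+00  a ← 46.095888 − (+3.153e+00/-1.796e+00) = 47.850849
iter 2: u=1.267114  f(a)=+1.890e-01  f'(a)=-1.587e+00  a ← 47.850849 − (+1.890e-01/-1.587e+00) = 47.969938
iter 3: u=1.263969  f(a)=+7.749e-04  f'(a)=-1.574e+00  a ← 47.969938 − (+7.749e-04/-1.574e+00) = 47.970431
iter 4: u=1.263956  f(a)=+1.315e-08  f'(a)=-1.574e+00  a ← 47.970431 − (+1.315e-08/-1.574e+00) = 47.970431
iter 5: u=1.263956  f(a)=-2.842e-14  f'(a)=-1.574e+00  a ← 47.970431 − (-2.842e-14/-1.574e+00) = 47.970431
converged: |Δa| < 1e-12 after 5 iterations
sag = a·(cosh(S/(2a)) − 1) = 47.970431·(cosh(1.263956) − 1) = 43.699356
T_max/T_min = cosh(S/(2a)) = 1.910964

a=47.970 sag=43.699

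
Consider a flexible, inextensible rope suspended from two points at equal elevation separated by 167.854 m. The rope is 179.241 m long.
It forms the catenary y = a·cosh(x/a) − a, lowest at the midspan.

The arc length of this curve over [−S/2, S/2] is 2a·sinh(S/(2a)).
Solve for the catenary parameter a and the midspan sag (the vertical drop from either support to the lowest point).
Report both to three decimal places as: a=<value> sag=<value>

seed: a₀ = √(S³/(24(L−S))) = √(167.854³/(24·11.387)) = 131.548912
iter 1: u=0.637991  f(a)=+2.340e-01  f'(a)=-1.803e-01  a ← 131.548912 − (+2.340e-01/-1.803e-01) = 132.846966
iter 2: u=0.631757  f(a)=+3.509e-03  f'(a)=-1.749e-01  a ← 132.846966 − (+3.509e-03/-1.749e-01) = 132.867027
iter 3: u=0.631662  f(a)=+8.155e-07  f'(a)=-1.748e-01  a ← 132.867027 − (+8.155e-07/-1.748e-01) = 132.867032
iter 4: u=0.631662  f(a)=+2.842e-14  f'(a)=-1.748e-01  a ← 132.867032 − (+2.842e-14/-1.748e-01) = 132.867032
converged: |Δa| < 1e-12 after 4 iterations
sag = a·(cosh(S/(2a)) − 1) = 132.867032·(cosh(0.631662) − 1) = 27.399877
T_max/T_min = cosh(S/(2a)) = 1.206220

a=132.867 sag=27.400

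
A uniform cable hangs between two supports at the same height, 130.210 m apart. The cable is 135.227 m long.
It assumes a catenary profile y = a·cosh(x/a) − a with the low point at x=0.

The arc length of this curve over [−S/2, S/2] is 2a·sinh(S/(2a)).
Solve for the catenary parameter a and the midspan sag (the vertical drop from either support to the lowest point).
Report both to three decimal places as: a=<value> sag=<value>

seed: a₀ = √(S³/(24(L−S))) = √(130.210³/(24·5.017)) = 135.406289
iter 1: u=0.480812  f(a)=+5.831e-02  f'(a)=-7.583e-02  a ← 135.406289 − (+5.831e-02/-7.583e-02) = 136.175268
iter 2: u=0.478097  f(a)=+5.005e-04  f'(a)=-7.453e-02  a ← 136.175268 − (+5.005e-04/-7.453e-02) = 136.181983
iter 3: u=0.478074  f(a)=+3.758e-08  f'(a)=-7.452e-02  a ← 136.181983 − (+3.758e-08/-7.452e-02) = 136.181983
iter 4: u=0.478074  f(a)=-2.842e-14  f'(a)=-7.452e-02  a ← 136.181983 − (-2.842e-14/-7.452e-02) = 136.181983
converged: |Δa| < 1e-12 after 4 iterations
sag = a·(cosh(S/(2a)) − 1) = 136.181983·(cosh(0.478074) − 1) = 15.861162
T_max/T_min = cosh(S/(2a)) = 1.116470

a=136.182 sag=15.861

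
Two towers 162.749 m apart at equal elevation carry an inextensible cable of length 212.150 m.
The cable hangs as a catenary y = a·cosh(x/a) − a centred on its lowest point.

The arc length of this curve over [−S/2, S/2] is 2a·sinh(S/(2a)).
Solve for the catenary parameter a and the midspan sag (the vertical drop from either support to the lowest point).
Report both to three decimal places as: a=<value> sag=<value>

a=62.872 sag=60.436

seed: a₀ = √(S³/(24(L−S))) = √(162.749³/(24·49.401)) = 60.298152
iter 1: u=1.349536  f(a)=+4.699e+00  f'(a)=-1.957e+00  a ← 60.298152 − (+4.699e+00/-1.957e+00) = 62.699030
iter 2: u=1.297859  f(a)=+2.952e-01  f'(a)=-1.718e+00  a ← 62.699030 − (+2.952e-01/-1.718e+00) = 62.870842
iter 3: u=1.294312  f(a)=+1.338e-03  f'(a)=-1.703e+00  a ← 62.870842 − (+1.338e-03/-1.703e+00) = 62.871628
iter 4: u=1.294296  f(a)=+2.776e-08  f'(a)=-1.703e+00  a ← 62.871628 − (+2.776e-08/-1.703e+00) = 62.871628
iter 5: u=1.294296  f(a)=+2.842e-14  f'(a)=-1.703e+00  a ← 62.871628 − (+2.842e-14/-1.703e+00) = 62.871628
converged: |Δa| < 1e-12 after 5 iterations
sag = a·(cosh(S/(2a)) − 1) = 62.871628·(cosh(1.294296) − 1) = 60.435903
T_max/T_min = cosh(S/(2a)) = 1.961259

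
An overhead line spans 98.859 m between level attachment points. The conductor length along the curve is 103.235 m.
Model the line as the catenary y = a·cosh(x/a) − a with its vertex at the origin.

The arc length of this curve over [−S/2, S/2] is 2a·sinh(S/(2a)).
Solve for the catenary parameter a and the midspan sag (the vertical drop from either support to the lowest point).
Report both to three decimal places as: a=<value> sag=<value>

a=96.544 sag=12.933

seed: a₀ = √(S³/(24(L−S))) = √(98.859³/(24·4.376)) = 95.913567
iter 1: u=0.515355  f(a)=+5.848e-02  f'(a)=-9.370e-02  a ← 95.913567 − (+5.848e-02/-9.370e-02) = 96.537717
iter 2: u=0.512023  f(a)=+5.758e-04  f'(a)=-9.186e-02  a ← 96.537717 − (+5.758e-04/-9.186e-02) = 96.543985
iter 3: u=0.511989  f(a)=+5.704e-08  f'(a)=-9.184e-02  a ← 96.543985 − (+5.704e-08/-9.184e-02) = 96.543986
iter 4: u=0.511989  f(a)=-1.421e-14  f'(a)=-9.184e-02  a ← 96.543986 − (-1.421e-14/-9.184e-02) = 96.543986
converged: |Δa| < 1e-12 after 4 iterations
sag = a·(cosh(S/(2a)) − 1) = 96.543986·(cosh(0.511989) − 1) = 12.932530
T_max/T_min = cosh(S/(2a)) = 1.133955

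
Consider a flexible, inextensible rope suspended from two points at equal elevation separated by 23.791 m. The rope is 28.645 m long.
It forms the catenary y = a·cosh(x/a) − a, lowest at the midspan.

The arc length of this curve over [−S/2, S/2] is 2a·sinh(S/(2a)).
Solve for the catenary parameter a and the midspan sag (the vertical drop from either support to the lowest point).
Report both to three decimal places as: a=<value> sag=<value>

seed: a₀ = √(S³/(24(L−S))) = √(23.791³/(24·4.854)) = 10.751363
iter 1: u=1.106418  f(a)=+3.059e-01  f'(a)=-1.018e+00  a ← 10.751363 − (+3.059e-01/-1.018e+00) = 11.051738
iter 2: u=1.076347  f(a)=+1.329e-02  f'(a)=-9.317e-01  a ← 11.051738 − (+1.329e-02/-9.317e-01) = 11.066001
iter 3: u=1.074959  f(a)=+2.760e-05  f'(a)=-9.278e-01  a ← 11.066001 − (+2.760e-05/-9.278e-01) = 11.066031
iter 4: u=1.074956  f(a)=+1.196e-10  f'(a)=-9.278e-01  a ← 11.066031 − (+1.196e-10/-9.278e-01) = 11.066031
iter 5: u=1.074956  f(a)=+3.553e-15  f'(a)=-9.278e-01  a ← 11.066031 − (+3.553e-15/-9.278e-01) = 11.066031
converged: |Δa| < 1e-12 after 5 iterations
sag = a·(cosh(S/(2a)) − 1) = 11.066031·(cosh(1.074956) − 1) = 7.033446
T_max/T_min = cosh(S/(2a)) = 1.635589

a=11.066 sag=7.033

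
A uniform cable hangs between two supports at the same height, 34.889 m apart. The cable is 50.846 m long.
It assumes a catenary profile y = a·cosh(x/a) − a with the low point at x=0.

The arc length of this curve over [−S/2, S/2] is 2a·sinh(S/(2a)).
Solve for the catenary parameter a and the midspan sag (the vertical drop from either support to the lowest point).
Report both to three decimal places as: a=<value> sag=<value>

a=11.188 sag=16.588

seed: a₀ = √(S³/(24(L−S))) = √(34.889³/(24·15.957)) = 10.530562
iter 1: u=1.656559  f(a)=+2.338e+00  f'(a)=-3.948e+00  a ← 10.530562 − (+2.338e+00/-3.948e+00) = 11.122778
iter 2: u=1.568358  f(a)=+2.117e-01  f'(a)=-3.263e+00  a ← 11.122778 − (+2.117e-01/-3.263e+00) = 11.187675
iter 3: u=1.559261  f(a)=+2.118e-03  f'(a)=-3.198e+00  a ← 11.187675 − (+2.118e-03/-3.198e+00) = 11.188337
iter 4: u=1.559168  f(a)=+2.167e-07  f'(a)=-3.197e+00  a ← 11.188337 − (+2.167e-07/-3.197e+00) = 11.188337
iter 5: u=1.559168  f(a)=+7.105e-15  f'(a)=-3.197e+00  a ← 11.188337 − (+7.105e-15/-3.197e+00) = 11.188337
converged: |Δa| < 1e-12 after 5 iterations
sag = a·(cosh(S/(2a)) − 1) = 11.188337·(cosh(1.559168) − 1) = 16.587692
T_max/T_min = cosh(S/(2a)) = 2.482588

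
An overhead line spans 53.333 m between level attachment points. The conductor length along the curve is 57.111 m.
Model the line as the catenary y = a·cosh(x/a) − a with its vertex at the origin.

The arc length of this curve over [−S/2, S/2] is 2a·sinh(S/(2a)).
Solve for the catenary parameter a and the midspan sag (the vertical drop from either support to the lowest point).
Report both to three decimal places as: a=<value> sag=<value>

a=41.331 sag=8.905

seed: a₀ = √(S³/(24(L−S))) = √(53.333³/(24·3.778)) = 40.903213
iter 1: u=0.651941  f(a)=+8.111e-02  f'(a)=-1.927e-01  a ← 40.903213 − (+8.111e-02/-1.927e-01) = 41.324100
iter 2: u=0.645301  f(a)=+1.269e-03  f'(a)=-1.867e-01  a ← 41.324100 − (+1.269e-03/-1.867e-01) = 41.330895
iter 3: u=0.645195  f(a)=+3.215e-07  f'(a)=-1.866e-01  a ← 41.330895 − (+3.215e-07/-1.866e-01) = 41.330897
iter 4: u=0.645195  f(a)=+2.132e-14  f'(a)=-1.866e-01  a ← 41.330897 − (+2.132e-14/-1.866e-01) = 41.330897
converged: |Δa| < 1e-12 after 4 iterations
sag = a·(cosh(S/(2a)) − 1) = 41.330897·(cosh(0.645195) − 1) = 8.905142
T_max/T_min = cosh(S/(2a)) = 1.215460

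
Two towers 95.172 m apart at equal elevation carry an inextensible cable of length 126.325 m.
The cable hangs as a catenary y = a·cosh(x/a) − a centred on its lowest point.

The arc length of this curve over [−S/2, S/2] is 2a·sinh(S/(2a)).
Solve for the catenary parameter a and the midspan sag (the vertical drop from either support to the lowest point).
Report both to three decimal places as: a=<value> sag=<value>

a=35.511 sag=36.950

seed: a₀ = √(S³/(24(L−S))) = √(95.172³/(24·31.153)) = 33.955352
iter 1: u=1.401429  f(a)=+3.206e+00  f'(a)=-2.222e+00  a ← 33.955352 − (+3.206e+00/-2.222e+00) = 35.398610
iter 2: u=1.344290  f(a)=+2.158e-01  f'(a)=-1.932e+00  a ← 35.398610 − (+2.158e-01/-1.932e+00) = 35.510300
iter 3: u=1.340062  f(a)=+1.133e-03  f'(a)=-1.911e+00  a ← 35.510300 − (+1.133e-03/-1.911e+00) = 35.510892
iter 4: u=1.340040  f(a)=+3.159e-08  f'(a)=-1.911e+00  a ← 35.510892 − (+3.159e-08/-1.911e+00) = 35.510892
iter 5: u=1.340040  f(a)=+2.842e-14  f'(a)=-1.911e+00  a ← 35.510892 − (+2.842e-14/-1.911e+00) = 35.510892
converged: |Δa| < 1e-12 after 5 iterations
sag = a·(cosh(S/(2a)) − 1) = 35.510892·(cosh(1.340040) − 1) = 36.949613
T_max/T_min = cosh(S/(2a)) = 2.040515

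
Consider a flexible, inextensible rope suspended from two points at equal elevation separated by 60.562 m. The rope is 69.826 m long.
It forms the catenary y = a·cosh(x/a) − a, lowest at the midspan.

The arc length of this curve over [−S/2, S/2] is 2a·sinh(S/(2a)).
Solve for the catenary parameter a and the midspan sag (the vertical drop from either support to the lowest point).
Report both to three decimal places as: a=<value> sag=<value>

seed: a₀ = √(S³/(24(L−S))) = √(60.562³/(24·9.264)) = 31.607884
iter 1: u=0.958020  f(a)=+4.345e-01  f'(a)=-6.418e-01  a ← 31.607884 − (+4.345e-01/-6.418e-01) = 32.284966
iter 2: u=0.937929  f(a)=+1.435e-02  f'(a)=-6.000e-01  a ← 32.284966 − (+1.435e-02/-6.000e-01) = 32.308891
iter 3: u=0.937234  f(a)=+1.685e-05  f'(a)=-5.986e-01  a ← 32.308891 − (+1.685e-05/-5.986e-01) = 32.308919
iter 4: u=0.937233  f(a)=+2.328e-11  f'(a)=-5.986e-01  a ← 32.308919 − (+2.328e-11/-5.986e-01) = 32.308919
iter 5: u=0.937233  f(a)=+0.000e+00  f'(a)=-5.986e-01  a ← 32.308919 − (+0.000e+00/-5.986e-01) = 32.308919
converged: |Δa| < 1e-12 after 5 iterations
sag = a·(cosh(S/(2a)) − 1) = 32.308919·(cosh(0.937233) − 1) = 15.259808
T_max/T_min = cosh(S/(2a)) = 1.472309

a=32.309 sag=15.260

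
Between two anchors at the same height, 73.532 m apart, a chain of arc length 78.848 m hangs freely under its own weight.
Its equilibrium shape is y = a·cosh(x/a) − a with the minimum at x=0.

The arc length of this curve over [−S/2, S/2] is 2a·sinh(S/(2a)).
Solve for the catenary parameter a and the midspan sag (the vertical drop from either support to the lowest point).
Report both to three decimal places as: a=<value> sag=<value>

a=56.419 sag=12.409

seed: a₀ = √(S³/(24(L−S))) = √(73.532³/(24·5.316)) = 55.823423
iter 1: u=0.658612  f(a)=+1.165e-01  f'(a)=-1.988e-01  a ← 55.823423 − (+1.165e-01/-1.988e-01) = 56.409267
iter 2: u=0.651772  f(a)=+1.859e-03  f'(a)=-1.925e-01  a ← 56.409267 − (+1.859e-03/-1.925e-01) = 56.418923
iter 3: u=0.651661  f(a)=+4.907e-07  f'(a)=-1.924e-01  a ← 56.418923 − (+4.907e-07/-1.924e-01) = 56.418926
iter 4: u=0.651661  f(a)=+2.842e-14  f'(a)=-1.924e-01  a ← 56.418926 − (+2.842e-14/-1.924e-01) = 56.418926
converged: |Δa| < 1e-12 after 4 iterations
sag = a·(cosh(S/(2a)) − 1) = 56.418926·(cosh(0.651661) − 1) = 12.409462
T_max/T_min = cosh(S/(2a)) = 1.219952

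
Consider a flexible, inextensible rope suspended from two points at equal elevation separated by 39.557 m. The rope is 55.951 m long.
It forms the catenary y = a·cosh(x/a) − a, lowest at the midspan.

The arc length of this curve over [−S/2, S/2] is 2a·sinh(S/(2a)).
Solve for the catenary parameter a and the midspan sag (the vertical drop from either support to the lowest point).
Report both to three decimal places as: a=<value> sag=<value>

seed: a₀ = √(S³/(24(L−S))) = √(39.557³/(24·16.394)) = 12.542582
iter 1: u=1.576908  f(a)=+2.163e+00  f'(a)=-3.325e+00  a ← 12.542582 − (+2.163e+00/-3.325e+00) = 13.193251
iter 2: u=1.499138  f(a)=+1.797e-01  f'(a)=-2.793e+00  a ← 13.193251 − (+1.797e-01/-2.793e+00) = 13.257598
iter 3: u=1.491861  f(a)=+1.489e-03  f'(a)=-2.747e+00  a ← 13.257598 − (+1.489e-03/-2.747e+00) = 13.258141
iter 4: u=1.491800  f(a)=+1.041e-07  f'(a)=-2.747e+00  a ← 13.258141 − (+1.041e-07/-2.747e+00) = 13.258141
iter 5: u=1.491800  f(a)=-7.105e-15  f'(a)=-2.747e+00  a ← 13.258141 − (-7.105e-15/-2.747e+00) = 13.258141
converged: |Δa| < 1e-12 after 5 iterations
sag = a·(cosh(S/(2a)) − 1) = 13.258141·(cosh(1.491800) − 1) = 17.700007
T_max/T_min = cosh(S/(2a)) = 2.335029

a=13.258 sag=17.700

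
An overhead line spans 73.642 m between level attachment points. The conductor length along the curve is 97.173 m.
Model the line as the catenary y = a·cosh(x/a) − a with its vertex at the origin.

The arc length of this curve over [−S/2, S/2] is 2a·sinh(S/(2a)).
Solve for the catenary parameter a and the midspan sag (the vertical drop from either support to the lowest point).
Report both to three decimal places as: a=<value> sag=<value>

seed: a₀ = √(S³/(24(L−S))) = √(73.642³/(24·23.531)) = 26.592707
iter 1: u=1.384628  f(a)=+2.361e+00  f'(a)=-2.133e+00  a ← 26.592707 − (+2.361e+00/-2.133e+00) = 27.699749
iter 2: u=1.329290  f(a)=+1.555e-01  f'(a)=-1.861e+00  a ← 27.699749 − (+1.555e-01/-1.861e+00) = 27.783302
iter 3: u=1.325292  f(a)=+7.788e-04  f'(a)=-1.842e+00  a ← 27.783302 − (+7.788e-04/-1.842e+00) = 27.783725
iter 4: u=1.325272  f(a)=+1.976e-08  f'(a)=-1.842e+00  a ← 27.783725 − (+1.976e-08/-1.842e+00) = 27.783725
iter 5: u=1.325272  f(a)=-1.421e-14  f'(a)=-1.842e+00  a ← 27.783725 − (-1.421e-14/-1.842e+00) = 27.783725
converged: |Δa| < 1e-12 after 5 iterations
sag = a·(cosh(S/(2a)) − 1) = 27.783725·(cosh(1.325272) − 1) = 28.185761
T_max/T_min = cosh(S/(2a)) = 2.014470

a=27.784 sag=28.186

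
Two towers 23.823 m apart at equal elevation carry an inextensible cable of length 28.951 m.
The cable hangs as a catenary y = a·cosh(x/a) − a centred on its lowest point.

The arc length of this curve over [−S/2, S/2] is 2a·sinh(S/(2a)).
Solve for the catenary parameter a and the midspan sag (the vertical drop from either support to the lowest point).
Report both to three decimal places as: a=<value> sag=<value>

a=10.804 sag=7.259

seed: a₀ = √(S³/(24(L−S))) = √(23.823³/(24·5.128)) = 10.481297
iter 1: u=1.136453  f(a)=+3.415e-01  f'(a)=-1.111e+00  a ← 10.481297 − (+3.415e-01/-1.111e+00) = 10.788733
iter 2: u=1.104069  f(a)=+1.560e-02  f'(a)=-1.011e+00  a ← 10.788733 − (+1.560e-02/-1.011e+00) = 10.804158
iter 3: u=1.102492  f(a)=+3.602e-05  f'(a)=-1.007e+00  a ← 10.804158 − (+3.602e-05/-1.007e+00) = 10.804194
iter 4: u=1.102489  f(a)=+1.929e-10  f'(a)=-1.007e+00  a ← 10.804194 − (+1.929e-10/-1.007e+00) = 10.804194
iter 5: u=1.102489  f(a)=+3.553e-15  f'(a)=-1.007e+00  a ← 10.804194 − (+3.553e-15/-1.007e+00) = 10.804194
converged: |Δa| < 1e-12 after 5 iterations
sag = a·(cosh(S/(2a)) − 1) = 10.804194·(cosh(1.102489) − 1) = 7.258771
T_max/T_min = cosh(S/(2a)) = 1.671848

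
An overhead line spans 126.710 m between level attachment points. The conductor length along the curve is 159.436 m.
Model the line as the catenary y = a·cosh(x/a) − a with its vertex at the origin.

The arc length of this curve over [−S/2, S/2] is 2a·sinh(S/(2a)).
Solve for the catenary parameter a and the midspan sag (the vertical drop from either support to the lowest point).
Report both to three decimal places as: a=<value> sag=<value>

seed: a₀ = √(S³/(24(L−S))) = √(126.710³/(24·32.726)) = 50.893727
iter 1: u=1.244849  f(a)=+2.631e+00  f'(a)=-1.497e+00  a ← 50.893727 − (+2.631e+00/-1.497e+00) = 52.651791
iter 2: u=1.203283  f(a)=+1.425e-01  f'(a)=-1.339e+00  a ← 52.651791 − (+1.425e-01/-1.339e+00) = 52.758241
iter 3: u=1.200855  f(a)=+4.708e-04  f'(a)=-1.330e+00  a ← 52.758241 − (+4.708e-04/-1.330e+00) = 52.758595
iter 4: u=1.200847  f(a)=+5.177e-09  f'(a)=-1.330e+00  a ← 52.758595 − (+5.177e-09/-1.330e+00) = 52.758595
iter 5: u=1.200847  f(a)=+0.000e+00  f'(a)=-1.330e+00  a ← 52.758595 − (+0.000e+00/-1.330e+00) = 52.758595
converged: |Δa| < 1e-12 after 5 iterations
sag = a·(cosh(S/(2a)) − 1) = 52.758595·(cosh(1.200847) − 1) = 42.836535
T_max/T_min = cosh(S/(2a)) = 1.811935

a=52.759 sag=42.837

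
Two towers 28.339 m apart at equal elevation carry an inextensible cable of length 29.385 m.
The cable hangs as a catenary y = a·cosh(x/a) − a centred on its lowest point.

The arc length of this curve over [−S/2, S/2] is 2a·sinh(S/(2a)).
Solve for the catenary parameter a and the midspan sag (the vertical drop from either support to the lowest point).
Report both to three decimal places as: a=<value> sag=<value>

seed: a₀ = √(S³/(24(L−S))) = √(28.339³/(24·1.046)) = 30.109623
iter 1: u=0.470597  f(a)=+1.164e-02  f'(a)=-7.103e-02  a ← 30.109623 − (+1.164e-02/-7.103e-02) = 30.273549
iter 2: u=0.468049  f(a)=+9.577e-05  f'(a)=-6.987e-02  a ← 30.273549 − (+9.577e-05/-6.987e-02) = 30.274920
iter 3: u=0.468028  f(a)=+6.599e-09  f'(a)=-6.986e-02  a ← 30.274920 − (+6.599e-09/-6.986e-02) = 30.274920
iter 4: u=0.468028  f(a)=+0.000e+00  f'(a)=-6.986e-02  a ← 30.274920 − (+0.000e+00/-6.986e-02) = 30.274920
converged: |Δa| < 1e-12 after 4 iterations
sag = a·(cosh(S/(2a)) − 1) = 30.274920·(cosh(0.468028) − 1) = 3.376831
T_max/T_min = cosh(S/(2a)) = 1.111539

a=30.275 sag=3.377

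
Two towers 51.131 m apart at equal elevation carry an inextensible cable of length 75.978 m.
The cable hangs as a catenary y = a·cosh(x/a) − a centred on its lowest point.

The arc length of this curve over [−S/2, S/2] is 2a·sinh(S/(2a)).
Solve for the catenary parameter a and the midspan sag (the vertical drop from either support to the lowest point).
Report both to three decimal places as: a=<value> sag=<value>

a=15.961 sag=25.245

seed: a₀ = √(S³/(24(L−S))) = √(51.131³/(24·24.847)) = 14.972138
iter 1: u=1.707538  f(a)=+3.884e+00  f'(a)=-4.393e+00  a ← 14.972138 − (+3.884e+00/-4.393e+00) = 15.856275
iter 2: u=1.612327  f(a)=+3.706e-01  f'(a)=-3.591e+00  a ← 15.856275 − (+3.706e-01/-3.591e+00) = 15.959478
iter 3: u=1.601901  f(a)=+4.161e-03  f'(a)=-3.511e+00  a ← 15.959478 − (+4.161e-03/-3.511e+00) = 15.960663
iter 4: u=1.601782  f(a)=+5.375e-07  f'(a)=-3.510e+00  a ← 15.960663 − (+5.375e-07/-3.510e+00) = 15.960663
iter 5: u=1.601782  f(a)=+0.000e+00  f'(a)=-3.510e+00  a ← 15.960663 − (+0.000e+00/-3.510e+00) = 15.960663
converged: |Δa| < 1e-12 after 5 iterations
sag = a·(cosh(S/(2a)) − 1) = 15.960663·(cosh(1.601782) − 1) = 25.245002
T_max/T_min = cosh(S/(2a)) = 2.581701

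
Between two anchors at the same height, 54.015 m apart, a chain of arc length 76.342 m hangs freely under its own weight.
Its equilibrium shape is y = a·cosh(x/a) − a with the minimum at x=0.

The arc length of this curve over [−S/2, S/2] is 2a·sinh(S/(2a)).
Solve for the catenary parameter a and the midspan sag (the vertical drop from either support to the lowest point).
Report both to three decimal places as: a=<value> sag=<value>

a=18.125 sag=24.130

seed: a₀ = √(S³/(24(L−S))) = √(54.015³/(24·22.327)) = 17.149472
iter 1: u=1.574830  f(a)=+2.938e+00  f'(a)=-3.309e+00  a ← 17.149472 − (+2.938e+00/-3.309e+00) = 18.037193
iter 2: u=1.497323  f(a)=+2.435e-01  f'(a)=-2.782e+00  a ← 18.037193 − (+2.435e-01/-2.782e+00) = 18.124743
iter 3: u=1.490090  f(a)=+2.008e-03  f'(a)=-2.736e+00  a ← 18.124743 − (+2.008e-03/-2.736e+00) = 18.125477
iter 4: u=1.490030  f(a)=+1.389e-07  f'(a)=-2.736e+00  a ← 18.125477 − (+1.389e-07/-2.736e+00) = 18.125477
iter 5: u=1.490030  f(a)=+0.000e+00  f'(a)=-2.736e+00  a ← 18.125477 − (+0.000e+00/-2.736e+00) = 18.125477
converged: |Δa| < 1e-12 after 5 iterations
sag = a·(cosh(S/(2a)) − 1) = 18.125477·(cosh(1.490030) − 1) = 24.130388
T_max/T_min = cosh(S/(2a)) = 2.331297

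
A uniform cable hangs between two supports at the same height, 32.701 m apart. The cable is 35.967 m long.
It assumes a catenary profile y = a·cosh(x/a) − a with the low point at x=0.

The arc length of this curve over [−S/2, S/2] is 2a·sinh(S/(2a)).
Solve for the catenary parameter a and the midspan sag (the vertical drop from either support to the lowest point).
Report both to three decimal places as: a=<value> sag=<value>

seed: a₀ = √(S³/(24(L−S))) = √(32.701³/(24·3.266)) = 21.121650
iter 1: u=0.774111  f(a)=+9.927e-02  f'(a)=-3.282e-01  a ← 21.121650 − (+9.927e-02/-3.282e-01) = 21.424113
iter 2: u=0.763182  f(a)=+2.172e-03  f'(a)=-3.140e-01  a ← 21.424113 − (+2.172e-03/-3.140e-01) = 21.431032
iter 3: u=0.762936  f(a)=+1.092e-06  f'(a)=-3.136e-01  a ← 21.431032 − (+1.092e-06/-3.136e-01) = 21.431036
iter 4: u=0.762936  f(a)=+2.771e-13  f'(a)=-3.136e-01  a ← 21.431036 − (+2.771e-13/-3.136e-01) = 21.431036
converged: |Δa| < 1e-12 after 4 iterations
sag = a·(cosh(S/(2a)) − 1) = 21.431036·(cosh(0.762936) − 1) = 6.545661
T_max/T_min = cosh(S/(2a)) = 1.305429

a=21.431 sag=6.546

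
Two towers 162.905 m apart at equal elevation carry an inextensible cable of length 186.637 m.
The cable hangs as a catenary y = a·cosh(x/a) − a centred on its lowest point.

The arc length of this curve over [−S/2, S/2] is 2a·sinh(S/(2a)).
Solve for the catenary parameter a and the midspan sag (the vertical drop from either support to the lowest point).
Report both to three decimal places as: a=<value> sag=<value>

a=88.965 sag=39.966

seed: a₀ = √(S³/(24(L−S))) = √(162.905³/(24·23.732)) = 87.122199
iter 1: u=0.934922  f(a)=+1.059e+00  f'(a)=-5.939e-01  a ← 87.122199 − (+1.059e+00/-5.939e-01) = 88.905297
iter 2: u=0.916172  f(a)=+3.339e-02  f'(a)=-5.570e-01  a ← 88.905297 − (+3.339e-02/-5.570e-01) = 88.965235
iter 3: u=0.915554  f(a)=+3.557e-05  f'(a)=-5.558e-01  a ← 88.965235 − (+3.557e-05/-5.558e-01) = 88.965299
iter 4: u=0.915554  f(a)=+4.047e-11  f'(a)=-5.558e-01  a ← 88.965299 − (+4.047e-11/-5.558e-01) = 88.965299
converged: |Δa| < 1e-12 after 4 iterations
sag = a·(cosh(S/(2a)) − 1) = 88.965299·(cosh(0.915554) − 1) = 39.965562
T_max/T_min = cosh(S/(2a)) = 1.449226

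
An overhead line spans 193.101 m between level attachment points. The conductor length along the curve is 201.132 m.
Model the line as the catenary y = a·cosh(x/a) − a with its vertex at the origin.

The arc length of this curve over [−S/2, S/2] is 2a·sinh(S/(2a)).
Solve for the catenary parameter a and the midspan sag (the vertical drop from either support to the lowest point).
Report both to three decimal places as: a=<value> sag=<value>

a=194.474 sag=24.464

seed: a₀ = √(S³/(24(L−S))) = √(193.101³/(24·8.031)) = 193.279748
iter 1: u=0.499538  f(a)=+1.008e-01  f'(a)=-8.519e-02  a ← 193.279748 − (+1.008e-01/-8.519e-02) = 194.462913
iter 2: u=0.496498  f(a)=+9.331e-04  f'(a)=-8.362e-02  a ← 194.462913 − (+9.331e-04/-8.362e-02) = 194.474071
iter 3: u=0.496470  f(a)=+8.161e-08  f'(a)=-8.361e-02  a ← 194.474071 − (+8.161e-08/-8.361e-02) = 194.474072
iter 4: u=0.496470  f(a)=-5.684e-14  f'(a)=-8.361e-02  a ← 194.474072 − (-5.684e-14/-8.361e-02) = 194.474072
converged: |Δa| < 1e-12 after 4 iterations
sag = a·(cosh(S/(2a)) − 1) = 194.474072·(cosh(0.496470) − 1) = 24.463556
T_max/T_min = cosh(S/(2a)) = 1.125793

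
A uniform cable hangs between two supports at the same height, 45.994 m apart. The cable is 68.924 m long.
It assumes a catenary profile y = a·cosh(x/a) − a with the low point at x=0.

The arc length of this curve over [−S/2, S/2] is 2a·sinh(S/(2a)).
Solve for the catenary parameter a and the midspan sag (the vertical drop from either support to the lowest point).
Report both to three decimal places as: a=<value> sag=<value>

seed: a₀ = √(S³/(24(L−S))) = √(45.994³/(24·22.930)) = 13.296708
iter 1: u=1.729526  f(a)=+3.684e+00  f'(a)=-4.597e+00  a ← 13.296708 − (+3.684e+00/-4.597e+00) = 14.098102
iter 2: u=1.631212  f(a)=+3.594e-01  f'(a)=-3.740e+00  a ← 14.098102 − (+3.594e-01/-3.740e+00) = 14.194175
iter 3: u=1.620172  f(a)=+4.235e-03  f'(a)=-3.653e+00  a ← 14.194175 − (+4.235e-03/-3.653e+00) = 14.195334
iter 4: u=1.620039  f(a)=+6.034e-07  f'(a)=-3.652e+00  a ← 14.195334 − (+6.034e-07/-3.652e+00) = 14.195334
iter 5: u=1.620039  f(a)=+1.421e-14  f'(a)=-3.652e+00  a ← 14.195334 − (+1.421e-14/-3.652e+00) = 14.195334
converged: |Δa| < 1e-12 after 5 iterations
sag = a·(cosh(S/(2a)) − 1) = 14.195334·(cosh(1.620039) − 1) = 23.075793
T_max/T_min = cosh(S/(2a)) = 2.625590

a=14.195 sag=23.076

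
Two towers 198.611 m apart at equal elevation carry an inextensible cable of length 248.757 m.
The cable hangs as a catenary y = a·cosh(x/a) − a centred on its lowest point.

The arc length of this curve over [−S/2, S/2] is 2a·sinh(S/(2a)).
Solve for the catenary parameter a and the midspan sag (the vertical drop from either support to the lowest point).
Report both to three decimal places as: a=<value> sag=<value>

a=83.576 sag=66.274

seed: a₀ = √(S³/(24(L−S))) = √(198.611³/(24·50.146)) = 80.682840
iter 1: u=1.230813  f(a)=+3.938e+00  f'(a)=-1.442e+00  a ← 80.682840 − (+3.938e+00/-1.442e+00) = 83.414260
iter 2: u=1.190510  f(a)=+2.088e-01  f'(a)=-1.293e+00  a ← 83.414260 − (+2.088e-01/-1.293e+00) = 83.575816
iter 3: u=1.188209  f(a)=+6.599e-04  f'(a)=-1.284e+00  a ← 83.575816 − (+6.599e-04/-1.284e+00) = 83.576330
iter 4: u=1.188201  f(a)=+6.636e-09  f'(a)=-1.284e+00  a ← 83.576330 − (+6.636e-09/-1.284e+00) = 83.576330
iter 5: u=1.188201  f(a)=-5.684e-14  f'(a)=-1.284e+00  a ← 83.576330 − (-5.684e-14/-1.284e+00) = 83.576330
converged: |Δa| < 1e-12 after 5 iterations
sag = a·(cosh(S/(2a)) − 1) = 83.576330·(cosh(1.188201) − 1) = 66.273642
T_max/T_min = cosh(S/(2a)) = 1.792971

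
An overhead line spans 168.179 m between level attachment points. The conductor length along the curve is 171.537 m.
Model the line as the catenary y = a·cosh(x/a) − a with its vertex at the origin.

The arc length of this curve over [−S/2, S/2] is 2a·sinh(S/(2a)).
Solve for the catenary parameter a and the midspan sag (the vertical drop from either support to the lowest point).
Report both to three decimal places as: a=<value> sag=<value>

seed: a₀ = √(S³/(24(L−S))) = √(168.179³/(24·3.358)) = 242.947079
iter 1: u=0.346123  f(a)=+2.017e-02  f'(a)=-2.798e-02  a ← 242.947079 − (+2.017e-02/-2.798e-02) = 243.668115
iter 2: u=0.345098  f(a)=+9.016e-05  f'(a)=-2.773e-02  a ← 243.668115 − (+9.016e-05/-2.773e-02) = 243.671367
iter 3: u=0.345094  f(a)=+1.819e-09  f'(a)=-2.773e-02  a ← 243.671367 − (+1.819e-09/-2.773e-02) = 243.671367
iter 4: u=0.345094  f(a)=+2.842e-14  f'(a)=-2.773e-02  a ← 243.671367 − (+2.842e-14/-2.773e-02) = 243.671367
converged: |Δa| < 1e-12 after 4 iterations
sag = a·(cosh(S/(2a)) − 1) = 243.671367·(cosh(0.345094) − 1) = 14.653953
T_max/T_min = cosh(S/(2a)) = 1.060138

a=243.671 sag=14.654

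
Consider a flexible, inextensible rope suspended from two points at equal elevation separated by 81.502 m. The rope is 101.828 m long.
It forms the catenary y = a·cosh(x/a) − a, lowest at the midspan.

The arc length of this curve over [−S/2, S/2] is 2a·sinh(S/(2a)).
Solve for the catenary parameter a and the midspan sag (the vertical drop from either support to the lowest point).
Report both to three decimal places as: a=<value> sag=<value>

seed: a₀ = √(S³/(24(L−S))) = √(81.502³/(24·20.326)) = 33.313543
iter 1: u=1.223256  f(a)=+1.576e+00  f'(a)=-1.413e+00  a ← 33.313543 − (+1.576e+00/-1.413e+00) = 34.429015
iter 2: u=1.183624  f(a)=+8.262e-02  f'(a)=-1.268e+00  a ← 34.429015 − (+8.262e-02/-1.268e+00) = 34.494158
iter 3: u=1.181388  f(a)=+2.549e-04  f'(a)=-1.260e+00  a ← 34.494158 − (+2.549e-04/-1.260e+00) = 34.494360
iter 4: u=1.181382  f(a)=+2.441e-09  f'(a)=-1.260e+00  a ← 34.494360 − (+2.441e-09/-1.260e+00) = 34.494360
iter 5: u=1.181382  f(a)=+1.421e-14  f'(a)=-1.260e+00  a ← 34.494360 − (+1.421e-14/-1.260e+00) = 34.494360
converged: |Δa| < 1e-12 after 5 iterations
sag = a·(cosh(S/(2a)) − 1) = 34.494360·(cosh(1.181382) − 1) = 27.004390
T_max/T_min = cosh(S/(2a)) = 1.782864

a=34.494 sag=27.004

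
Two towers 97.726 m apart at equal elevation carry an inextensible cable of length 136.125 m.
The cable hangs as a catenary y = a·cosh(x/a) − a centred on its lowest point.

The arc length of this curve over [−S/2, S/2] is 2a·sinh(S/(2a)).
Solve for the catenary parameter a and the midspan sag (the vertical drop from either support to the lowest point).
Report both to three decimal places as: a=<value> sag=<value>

a=33.552 sag=42.331

seed: a₀ = √(S³/(24(L−S))) = √(97.726³/(24·38.399)) = 31.823622
iter 1: u=1.535432  f(a)=+4.789e+00  f'(a)=-3.032e+00  a ← 31.823622 − (+4.789e+00/-3.032e+00) = 33.402976
iter 2: u=1.462834  f(a)=+3.796e-01  f'(a)=-2.569e+00  a ← 33.402976 − (+3.796e-01/-2.569e+00) = 33.550737
iter 3: u=1.456391  f(a)=+2.839e-03  f'(a)=-2.531e+00  a ← 33.550737 − (+2.839e-03/-2.531e+00) = 33.551859
iter 4: u=1.456343  f(a)=+1.614e-07  f'(a)=-2.530e+00  a ← 33.551859 − (+1.614e-07/-2.530e+00) = 33.551859
iter 5: u=1.456343  f(a)=-2.842e-14  f'(a)=-2.530e+00  a ← 33.551859 − (-2.842e-14/-2.530e+00) = 33.551859
converged: |Δa| < 1e-12 after 5 iterations
sag = a·(cosh(S/(2a)) − 1) = 33.551859·(cosh(1.456343) − 1) = 42.331151
T_max/T_min = cosh(S/(2a)) = 2.261663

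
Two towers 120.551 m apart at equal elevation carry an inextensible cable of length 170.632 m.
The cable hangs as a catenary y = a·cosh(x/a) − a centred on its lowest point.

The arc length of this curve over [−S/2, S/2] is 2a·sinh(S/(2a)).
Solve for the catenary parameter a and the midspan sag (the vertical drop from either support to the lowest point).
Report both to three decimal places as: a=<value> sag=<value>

seed: a₀ = √(S³/(24(L−S))) = √(120.551³/(24·50.081)) = 38.178082
iter 1: u=1.578799  f(a)=+6.625e+00  f'(a)=-3.338e+00  a ← 38.178082 − (+6.625e+00/-3.338e+00) = 40.162567
iter 2: u=1.500788  f(a)=+5.516e-01  f'(a)=-2.804e+00  a ← 40.162567 − (+5.516e-01/-2.804e+00) = 40.359312
iter 3: u=1.493472  f(a)=+4.591e-03  f'(a)=-2.757e+00  a ← 40.359312 − (+4.591e-03/-2.757e+00) = 40.360977
iter 4: u=1.493410  f(a)=+3.239e-07  f'(a)=-2.757e+00  a ← 40.360977 − (+3.239e-07/-2.757e+00) = 40.360978
iter 5: u=1.493410  f(a)=+0.000e+00  f'(a)=-2.757e+00  a ← 40.360978 − (+0.000e+00/-2.757e+00) = 40.360978
converged: |Δa| < 1e-12 after 5 iterations
sag = a·(cosh(S/(2a)) − 1) = 40.360978·(cosh(1.493410) − 1) = 54.020315
T_max/T_min = cosh(S/(2a)) = 2.338429

a=40.361 sag=54.020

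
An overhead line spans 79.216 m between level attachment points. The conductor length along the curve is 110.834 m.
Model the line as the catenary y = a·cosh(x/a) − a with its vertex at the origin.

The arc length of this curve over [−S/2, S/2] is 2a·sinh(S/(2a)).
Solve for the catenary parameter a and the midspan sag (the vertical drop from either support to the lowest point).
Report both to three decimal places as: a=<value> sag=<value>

a=27.005 sag=34.642

seed: a₀ = √(S³/(24(L−S))) = √(79.216³/(24·31.618)) = 25.594494
iter 1: u=1.547520  f(a)=+4.009e+00  f'(a)=-3.115e+00  a ← 25.594494 − (+4.009e+00/-3.115e+00) = 26.881433
iter 2: u=1.473433  f(a)=+3.222e-01  f'(a)=-2.633e+00  a ← 26.881433 − (+3.222e-01/-2.633e+00) = 27.003817
iter 3: u=1.466756  f(a)=+2.484e-03  f'(a)=-2.592e+00  a ← 27.003817 − (+2.484e-03/-2.592e+00) = 27.004775
iter 4: u=1.466704  f(a)=+1.500e-07  f'(a)=-2.592e+00  a ← 27.004775 − (+1.500e-07/-2.592e+00) = 27.004775
iter 5: u=1.466704  f(a)=+0.000e+00  f'(a)=-2.592e+00  a ← 27.004775 − (+0.000e+00/-2.592e+00) = 27.004775
converged: |Δa| < 1e-12 after 5 iterations
sag = a·(cosh(S/(2a)) − 1) = 27.004775·(cosh(1.466704) − 1) = 34.641812
T_max/T_min = cosh(S/(2a)) = 2.282803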